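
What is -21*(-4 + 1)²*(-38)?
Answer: 7182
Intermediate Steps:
-21*(-4 + 1)²*(-38) = -21*(-3)²*(-38) = -21*9*(-38) = -189*(-38) = 7182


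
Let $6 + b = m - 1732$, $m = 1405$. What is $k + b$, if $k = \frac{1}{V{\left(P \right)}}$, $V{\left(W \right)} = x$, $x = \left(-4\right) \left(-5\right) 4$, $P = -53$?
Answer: $- \frac{26639}{80} \approx -332.99$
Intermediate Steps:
$x = 80$ ($x = 20 \cdot 4 = 80$)
$V{\left(W \right)} = 80$
$k = \frac{1}{80} \approx 0.0125$
$b = -333$ ($b = -6 + \left(1405 - 1732\right) = -6 - 327 = -333$)
$k + b = \frac{1}{80} - 333 = - \frac{26639}{80}$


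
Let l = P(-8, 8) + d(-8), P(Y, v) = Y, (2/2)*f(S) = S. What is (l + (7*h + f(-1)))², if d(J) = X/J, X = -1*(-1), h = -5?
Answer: 124609/64 ≈ 1947.0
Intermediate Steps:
f(S) = S
X = 1
d(J) = 1/J
l = -65/8 (l = -8 + 1/(-8) = -8 - ⅛ = -65/8 ≈ -8.1250)
(l + (7*h + f(-1)))² = (-65/8 + (7*(-5) - 1))² = (-65/8 + (-35 - 1))² = (-65/8 - 36)² = (-353/8)² = 124609/64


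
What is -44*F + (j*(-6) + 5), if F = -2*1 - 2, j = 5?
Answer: 151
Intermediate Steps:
F = -4 (F = -2 - 2 = -4)
-44*F + (j*(-6) + 5) = -44*(-4) + (5*(-6) + 5) = 176 + (-30 + 5) = 176 - 25 = 151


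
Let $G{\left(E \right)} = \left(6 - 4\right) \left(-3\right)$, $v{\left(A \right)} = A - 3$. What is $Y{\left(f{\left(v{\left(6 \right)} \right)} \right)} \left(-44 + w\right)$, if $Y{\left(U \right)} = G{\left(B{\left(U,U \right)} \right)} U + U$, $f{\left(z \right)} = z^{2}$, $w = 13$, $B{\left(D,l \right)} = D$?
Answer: $1395$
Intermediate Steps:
$v{\left(A \right)} = -3 + A$
$G{\left(E \right)} = -6$ ($G{\left(E \right)} = 2 \left(-3\right) = -6$)
$Y{\left(U \right)} = - 5 U$ ($Y{\left(U \right)} = - 6 U + U = - 5 U$)
$Y{\left(f{\left(v{\left(6 \right)} \right)} \right)} \left(-44 + w\right) = - 5 \left(-3 + 6\right)^{2} \left(-44 + 13\right) = - 5 \cdot 3^{2} \left(-31\right) = \left(-5\right) 9 \left(-31\right) = \left(-45\right) \left(-31\right) = 1395$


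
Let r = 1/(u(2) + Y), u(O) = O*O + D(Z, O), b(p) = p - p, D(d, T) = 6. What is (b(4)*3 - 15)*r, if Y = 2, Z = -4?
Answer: -5/4 ≈ -1.2500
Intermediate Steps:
b(p) = 0
u(O) = 6 + O**2 (u(O) = O*O + 6 = O**2 + 6 = 6 + O**2)
r = 1/12 (r = 1/((6 + 2**2) + 2) = 1/((6 + 4) + 2) = 1/(10 + 2) = 1/12 ≈ 0.083333)
(b(4)*3 - 15)*r = (0*3 - 15)*(1/12) = (0 - 15)*(1/12) = -15*1/12 = -5/4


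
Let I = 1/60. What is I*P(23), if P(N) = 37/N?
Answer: 37/1380 ≈ 0.026812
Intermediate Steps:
I = 1/60 ≈ 0.016667
I*P(23) = (37/23)/60 = (37*(1/23))/60 = (1/60)*(37/23) = 37/1380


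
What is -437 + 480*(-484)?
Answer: -232757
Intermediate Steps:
-437 + 480*(-484) = -437 - 232320 = -232757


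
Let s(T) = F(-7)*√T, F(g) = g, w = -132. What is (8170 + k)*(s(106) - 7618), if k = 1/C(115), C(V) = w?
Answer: -4107774151/66 - 7549073*√106/132 ≈ -6.2828e+7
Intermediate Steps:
C(V) = -132
k = -1/132 (k = 1/(-132) = -1/132 ≈ -0.0075758)
s(T) = -7*√T
(8170 + k)*(s(106) - 7618) = (8170 - 1/132)*(-7*√106 - 7618) = 1078439*(-7618 - 7*√106)/132 = -4107774151/66 - 7549073*√106/132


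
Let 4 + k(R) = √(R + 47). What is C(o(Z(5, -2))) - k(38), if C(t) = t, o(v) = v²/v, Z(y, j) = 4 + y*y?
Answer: 33 - √85 ≈ 23.780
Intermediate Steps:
Z(y, j) = 4 + y²
o(v) = v
k(R) = -4 + √(47 + R) (k(R) = -4 + √(R + 47) = -4 + √(47 + R))
C(o(Z(5, -2))) - k(38) = (4 + 5²) - (-4 + √(47 + 38)) = (4 + 25) - (-4 + √85) = 29 + (4 - √85) = 33 - √85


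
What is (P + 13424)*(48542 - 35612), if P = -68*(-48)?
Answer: 215775840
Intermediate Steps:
P = 3264
(P + 13424)*(48542 - 35612) = (3264 + 13424)*(48542 - 35612) = 16688*12930 = 215775840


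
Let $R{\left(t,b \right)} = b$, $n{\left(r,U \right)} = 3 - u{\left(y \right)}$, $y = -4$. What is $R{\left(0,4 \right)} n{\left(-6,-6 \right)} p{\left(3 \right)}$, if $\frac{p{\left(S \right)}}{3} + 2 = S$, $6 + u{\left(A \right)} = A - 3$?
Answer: $192$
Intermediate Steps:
$u{\left(A \right)} = -9 + A$ ($u{\left(A \right)} = -6 + \left(A - 3\right) = -6 + \left(-3 + A\right) = -9 + A$)
$n{\left(r,U \right)} = 16$ ($n{\left(r,U \right)} = 3 - \left(-9 - 4\right) = 3 - -13 = 3 + 13 = 16$)
$p{\left(S \right)} = -6 + 3 S$
$R{\left(0,4 \right)} n{\left(-6,-6 \right)} p{\left(3 \right)} = 4 \cdot 16 \left(-6 + 3 \cdot 3\right) = 64 \left(-6 + 9\right) = 64 \cdot 3 = 192$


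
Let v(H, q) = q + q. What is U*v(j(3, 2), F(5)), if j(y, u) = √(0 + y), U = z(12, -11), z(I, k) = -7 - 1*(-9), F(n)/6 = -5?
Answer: -120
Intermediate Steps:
F(n) = -30 (F(n) = 6*(-5) = -30)
z(I, k) = 2 (z(I, k) = -7 + 9 = 2)
U = 2
j(y, u) = √y
v(H, q) = 2*q
U*v(j(3, 2), F(5)) = 2*(2*(-30)) = 2*(-60) = -120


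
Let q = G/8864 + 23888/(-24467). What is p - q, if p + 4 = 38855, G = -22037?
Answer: 8426580506799/216875488 ≈ 38854.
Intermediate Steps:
q = -750922511/216875488 (q = -22037/8864 + 23888/(-24467) = -22037*1/8864 + 23888*(-1/24467) = -22037/8864 - 23888/24467 = -750922511/216875488 ≈ -3.4625)
p = 38851 (p = -4 + 38855 = 38851)
p - q = 38851 - 1*(-750922511/216875488) = 38851 + 750922511/216875488 = 8426580506799/216875488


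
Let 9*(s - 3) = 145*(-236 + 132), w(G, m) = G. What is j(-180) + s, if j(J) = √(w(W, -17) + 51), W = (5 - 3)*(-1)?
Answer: -14990/9 ≈ -1665.6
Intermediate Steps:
W = -2 (W = 2*(-1) = -2)
j(J) = 7 (j(J) = √(-2 + 51) = √49 = 7)
s = -15053/9 (s = 3 + (145*(-236 + 132))/9 = 3 + (145*(-104))/9 = 3 + (⅑)*(-15080) = 3 - 15080/9 = -15053/9 ≈ -1672.6)
j(-180) + s = 7 - 15053/9 = -14990/9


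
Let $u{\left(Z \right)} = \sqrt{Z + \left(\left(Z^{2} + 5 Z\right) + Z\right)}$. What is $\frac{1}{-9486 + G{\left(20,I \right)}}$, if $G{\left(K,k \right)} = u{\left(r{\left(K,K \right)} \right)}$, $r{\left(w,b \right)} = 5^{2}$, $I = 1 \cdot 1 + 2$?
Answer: $- \frac{4743}{44991698} - \frac{5 \sqrt{2}}{22495849} \approx -0.00010573$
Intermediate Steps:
$I = 3$ ($I = 1 + 2 = 3$)
$r{\left(w,b \right)} = 25$
$u{\left(Z \right)} = \sqrt{Z^{2} + 7 Z}$ ($u{\left(Z \right)} = \sqrt{Z + \left(Z^{2} + 6 Z\right)} = \sqrt{Z^{2} + 7 Z}$)
$G{\left(K,k \right)} = 20 \sqrt{2}$ ($G{\left(K,k \right)} = \sqrt{25 \left(7 + 25\right)} = \sqrt{25 \cdot 32} = \sqrt{800} = 20 \sqrt{2}$)
$\frac{1}{-9486 + G{\left(20,I \right)}} = \frac{1}{-9486 + 20 \sqrt{2}}$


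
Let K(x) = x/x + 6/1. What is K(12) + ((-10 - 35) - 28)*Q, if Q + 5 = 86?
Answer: -5906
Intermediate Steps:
K(x) = 7 (K(x) = 1 + 6*1 = 1 + 6 = 7)
Q = 81 (Q = -5 + 86 = 81)
K(12) + ((-10 - 35) - 28)*Q = 7 + ((-10 - 35) - 28)*81 = 7 + (-45 - 28)*81 = 7 - 73*81 = 7 - 5913 = -5906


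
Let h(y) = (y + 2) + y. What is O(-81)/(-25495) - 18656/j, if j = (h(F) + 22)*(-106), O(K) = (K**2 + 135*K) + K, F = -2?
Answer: 228811/25495 ≈ 8.9747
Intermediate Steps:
h(y) = 2 + 2*y (h(y) = (2 + y) + y = 2 + 2*y)
O(K) = K**2 + 136*K
j = -2120 (j = ((2 + 2*(-2)) + 22)*(-106) = ((2 - 4) + 22)*(-106) = (-2 + 22)*(-106) = 20*(-106) = -2120)
O(-81)/(-25495) - 18656/j = -81*(136 - 81)/(-25495) - 18656/(-2120) = -81*55*(-1/25495) - 18656*(-1/2120) = -4455*(-1/25495) + 44/5 = 891/5099 + 44/5 = 228811/25495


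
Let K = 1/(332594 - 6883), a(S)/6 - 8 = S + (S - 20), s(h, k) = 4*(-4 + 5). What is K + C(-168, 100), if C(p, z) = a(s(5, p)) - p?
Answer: 46902385/325711 ≈ 144.00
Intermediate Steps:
s(h, k) = 4 (s(h, k) = 4*1 = 4)
a(S) = -72 + 12*S (a(S) = 48 + 6*(S + (S - 20)) = 48 + 6*(S + (-20 + S)) = 48 + 6*(-20 + 2*S) = 48 + (-120 + 12*S) = -72 + 12*S)
C(p, z) = -24 - p (C(p, z) = (-72 + 12*4) - p = (-72 + 48) - p = -24 - p)
K = 1/325711 ≈ 3.0702e-6
K + C(-168, 100) = 1/325711 + (-24 - 1*(-168)) = 1/325711 + (-24 + 168) = 1/325711 + 144 = 46902385/325711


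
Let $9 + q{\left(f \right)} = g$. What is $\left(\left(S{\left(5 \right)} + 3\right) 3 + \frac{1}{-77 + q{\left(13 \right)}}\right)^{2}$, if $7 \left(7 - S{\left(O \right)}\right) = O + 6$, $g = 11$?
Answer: $\frac{176039824}{275625} \approx 638.69$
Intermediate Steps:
$S{\left(O \right)} = \frac{43}{7} - \frac{O}{7}$ ($S{\left(O \right)} = 7 - \frac{O + 6}{7} = 7 - \frac{6 + O}{7} = 7 - \left(\frac{6}{7} + \frac{O}{7}\right) = \frac{43}{7} - \frac{O}{7}$)
$q{\left(f \right)} = 2$ ($q{\left(f \right)} = -9 + 11 = 2$)
$\left(\left(S{\left(5 \right)} + 3\right) 3 + \frac{1}{-77 + q{\left(13 \right)}}\right)^{2} = \left(\left(\left(\frac{43}{7} - \frac{5}{7}\right) + 3\right) 3 + \frac{1}{-77 + 2}\right)^{2} = \left(\left(\left(\frac{43}{7} - \frac{5}{7}\right) + 3\right) 3 + \frac{1}{-75}\right)^{2} = \left(\left(\frac{38}{7} + 3\right) 3 - \frac{1}{75}\right)^{2} = \left(\frac{59}{7} \cdot 3 - \frac{1}{75}\right)^{2} = \left(\frac{177}{7} - \frac{1}{75}\right)^{2} = \left(\frac{13268}{525}\right)^{2} = \frac{176039824}{275625}$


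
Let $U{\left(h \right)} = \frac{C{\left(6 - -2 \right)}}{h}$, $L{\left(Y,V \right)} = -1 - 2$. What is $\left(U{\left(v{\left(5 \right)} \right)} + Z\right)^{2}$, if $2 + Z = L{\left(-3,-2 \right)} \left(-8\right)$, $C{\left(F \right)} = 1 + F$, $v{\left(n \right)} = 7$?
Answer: $\frac{26569}{49} \approx 542.22$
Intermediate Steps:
$L{\left(Y,V \right)} = -3$
$U{\left(h \right)} = \frac{9}{h}$ ($U{\left(h \right)} = \frac{1 + \left(6 - -2\right)}{h} = \frac{1 + \left(6 + 2\right)}{h} = \frac{1 + 8}{h} = \frac{9}{h}$)
$Z = 22$ ($Z = -2 - -24 = -2 + 24 = 22$)
$\left(U{\left(v{\left(5 \right)} \right)} + Z\right)^{2} = \left(\frac{9}{7} + 22\right)^{2} = \left(\frac{163}{7}\right)^{2} = \frac{26569}{49}$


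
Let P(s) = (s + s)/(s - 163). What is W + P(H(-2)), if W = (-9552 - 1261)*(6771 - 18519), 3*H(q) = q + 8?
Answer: 20452010960/161 ≈ 1.2703e+8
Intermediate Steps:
H(q) = 8/3 + q/3 (H(q) = (q + 8)/3 = (8 + q)/3 = 8/3 + q/3)
W = 127031124 (W = -10813*(-11748) = 127031124)
P(s) = 2*s/(-163 + s) (P(s) = (2*s)/(-163 + s) = 2*s/(-163 + s))
W + P(H(-2)) = 127031124 + 2*(8/3 + (⅓)*(-2))/(-163 + (8/3 + (⅓)*(-2))) = 127031124 + 2*(8/3 - ⅔)/(-163 + (8/3 - ⅔)) = 127031124 + 2*2/(-163 + 2) = 127031124 + 2*2/(-161) = 127031124 + 2*2*(-1/161) = 127031124 - 4/161 = 20452010960/161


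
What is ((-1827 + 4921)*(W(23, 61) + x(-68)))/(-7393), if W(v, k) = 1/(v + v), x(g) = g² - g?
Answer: -333893651/170039 ≈ -1963.6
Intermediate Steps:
W(v, k) = 1/(2*v)
((-1827 + 4921)*(W(23, 61) + x(-68)))/(-7393) = ((-1827 + 4921)*((½)/23 - 68*(-1 - 68)))/(-7393) = (3094*((½)*(1/23) - 68*(-69)))*(-1/7393) = (3094*(1/46 + 4692))*(-1/7393) = (3094*(215833/46))*(-1/7393) = (333893651/23)*(-1/7393) = -333893651/170039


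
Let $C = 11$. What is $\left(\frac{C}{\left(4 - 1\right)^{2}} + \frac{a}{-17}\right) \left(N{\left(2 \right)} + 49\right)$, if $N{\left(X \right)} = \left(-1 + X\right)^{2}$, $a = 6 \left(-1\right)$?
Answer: $\frac{12050}{153} \approx 78.758$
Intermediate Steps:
$a = -6$
$\left(\frac{C}{\left(4 - 1\right)^{2}} + \frac{a}{-17}\right) \left(N{\left(2 \right)} + 49\right) = \left(\frac{11}{\left(4 - 1\right)^{2}} - \frac{6}{-17}\right) \left(\left(-1 + 2\right)^{2} + 49\right) = \left(\frac{11}{3^{2}} - - \frac{6}{17}\right) \left(1^{2} + 49\right) = \left(\frac{11}{9} + \frac{6}{17}\right) \left(1 + 49\right) = \left(11 \cdot \frac{1}{9} + \frac{6}{17}\right) 50 = \left(\frac{11}{9} + \frac{6}{17}\right) 50 = \frac{241}{153} \cdot 50 = \frac{12050}{153}$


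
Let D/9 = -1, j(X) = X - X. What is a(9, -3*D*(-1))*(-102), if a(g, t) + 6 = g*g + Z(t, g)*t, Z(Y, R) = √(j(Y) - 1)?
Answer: -7650 + 2754*I ≈ -7650.0 + 2754.0*I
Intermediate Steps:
j(X) = 0
D = -9 (D = 9*(-1) = -9)
Z(Y, R) = I (Z(Y, R) = √(0 - 1) = √(-1) = I)
a(g, t) = -6 + g² + I*t (a(g, t) = -6 + (g*g + I*t) = -6 + (g² + I*t) = -6 + g² + I*t)
a(9, -3*D*(-1))*(-102) = (-6 + 9² + I*(-3*(-9)*(-1)))*(-102) = (-6 + 81 + I*(27*(-1)))*(-102) = (-6 + 81 + I*(-27))*(-102) = (-6 + 81 - 27*I)*(-102) = (75 - 27*I)*(-102) = -7650 + 2754*I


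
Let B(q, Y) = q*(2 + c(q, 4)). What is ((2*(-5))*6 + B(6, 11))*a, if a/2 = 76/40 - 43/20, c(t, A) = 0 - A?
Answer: 36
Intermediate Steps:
c(t, A) = -A
a = -½ (a = 2*(76/40 - 43/20) = 2*(76*(1/40) - 43*1/20) = 2*(19/10 - 43/20) = 2*(-¼) = -½ ≈ -0.50000)
B(q, Y) = -2*q (B(q, Y) = q*(2 - 1*4) = q*(2 - 4) = q*(-2) = -2*q)
((2*(-5))*6 + B(6, 11))*a = ((2*(-5))*6 - 2*6)*(-½) = (-10*6 - 12)*(-½) = (-60 - 12)*(-½) = -72*(-½) = 36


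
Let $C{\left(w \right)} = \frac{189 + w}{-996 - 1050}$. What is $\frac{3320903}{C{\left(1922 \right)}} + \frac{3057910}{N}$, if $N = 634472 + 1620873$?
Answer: $- \frac{3064817493748520}{952206659} \approx -3.2186 \cdot 10^{6}$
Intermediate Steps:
$C{\left(w \right)} = - \frac{63}{682} - \frac{w}{2046}$ ($C{\left(w \right)} = \frac{189 + w}{-2046} = \left(189 + w\right) \left(- \frac{1}{2046}\right) = - \frac{63}{682} - \frac{w}{2046}$)
$N = 2255345$
$\frac{3320903}{C{\left(1922 \right)}} + \frac{3057910}{N} = \frac{3320903}{- \frac{63}{682} - \frac{31}{33}} + \frac{3057910}{2255345} = \frac{3320903}{- \frac{63}{682} - \frac{31}{33}} + 3057910 \cdot \frac{1}{2255345} = \frac{3320903}{- \frac{2111}{2046}} + \frac{611582}{451069} = 3320903 \left(- \frac{2046}{2111}\right) + \frac{611582}{451069} = - \frac{6794567538}{2111} + \frac{611582}{451069} = - \frac{3064817493748520}{952206659}$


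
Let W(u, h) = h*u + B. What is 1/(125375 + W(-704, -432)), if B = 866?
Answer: 1/430369 ≈ 2.3236e-6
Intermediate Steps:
W(u, h) = 866 + h*u (W(u, h) = h*u + 866 = 866 + h*u)
1/(125375 + W(-704, -432)) = 1/(125375 + (866 - 432*(-704))) = 1/(125375 + (866 + 304128)) = 1/(125375 + 304994) = 1/430369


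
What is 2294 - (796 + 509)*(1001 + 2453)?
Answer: -4505176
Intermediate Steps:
2294 - (796 + 509)*(1001 + 2453) = 2294 - 1305*3454 = 2294 - 1*4507470 = 2294 - 4507470 = -4505176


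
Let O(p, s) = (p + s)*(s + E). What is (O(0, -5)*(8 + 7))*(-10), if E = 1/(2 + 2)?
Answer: -7125/2 ≈ -3562.5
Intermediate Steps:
E = 1/4 ≈ 0.25000
O(p, s) = (1/4 + s)*(p + s) (O(p, s) = (p + s)*(s + 1/4) = (p + s)*(1/4 + s) = (1/4 + s)*(p + s))
(O(0, -5)*(8 + 7))*(-10) = (((-5)**2 + (1/4)*0 + (1/4)*(-5) + 0*(-5))*(8 + 7))*(-10) = ((25 + 0 - 5/4 + 0)*15)*(-10) = ((95/4)*15)*(-10) = (1425/4)*(-10) = -7125/2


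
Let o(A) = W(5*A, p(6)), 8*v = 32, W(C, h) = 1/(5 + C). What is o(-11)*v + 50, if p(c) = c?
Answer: 1248/25 ≈ 49.920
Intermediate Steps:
v = 4 (v = (⅛)*32 = 4)
o(A) = 1/(5 + 5*A)
o(-11)*v + 50 = (1/(5*(1 - 11)))*4 + 50 = ((⅕)/(-10))*4 + 50 = ((⅕)*(-⅒))*4 + 50 = -1/50*4 + 50 = -2/25 + 50 = 1248/25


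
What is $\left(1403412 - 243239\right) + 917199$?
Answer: $2077372$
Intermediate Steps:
$\left(1403412 - 243239\right) + 917199 = 1160173 + 917199 = 2077372$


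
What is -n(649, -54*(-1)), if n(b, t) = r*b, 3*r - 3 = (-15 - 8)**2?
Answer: -345268/3 ≈ -1.1509e+5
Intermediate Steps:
r = 532/3 (r = 1 + (-15 - 8)**2/3 = 1 + (1/3)*(-23)**2 = 1 + (1/3)*529 = 1 + 529/3 = 532/3 ≈ 177.33)
n(b, t) = 532*b/3
-n(649, -54*(-1)) = -532*649/3 = -1*345268/3 = -345268/3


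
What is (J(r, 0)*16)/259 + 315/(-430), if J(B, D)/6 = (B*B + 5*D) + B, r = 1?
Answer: 195/22274 ≈ 0.0087546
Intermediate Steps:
J(B, D) = 6*B + 6*B² + 30*D (J(B, D) = 6*((B*B + 5*D) + B) = 6*((B² + 5*D) + B) = 6*(B + B² + 5*D) = 6*B + 6*B² + 30*D)
(J(r, 0)*16)/259 + 315/(-430) = ((6*1 + 6*1² + 30*0)*16)/259 + 315/(-430) = ((6 + 6*1 + 0)*16)*(1/259) + 315*(-1/430) = ((6 + 6 + 0)*16)*(1/259) - 63/86 = (12*16)*(1/259) - 63/86 = 192*(1/259) - 63/86 = 192/259 - 63/86 = 195/22274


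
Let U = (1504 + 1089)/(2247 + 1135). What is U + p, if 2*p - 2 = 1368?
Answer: 2319263/3382 ≈ 685.77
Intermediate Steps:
U = 2593/3382 ≈ 0.76671
p = 685 (p = 1 + (½)*1368 = 1 + 684 = 685)
U + p = 2593/3382 + 685 = 2319263/3382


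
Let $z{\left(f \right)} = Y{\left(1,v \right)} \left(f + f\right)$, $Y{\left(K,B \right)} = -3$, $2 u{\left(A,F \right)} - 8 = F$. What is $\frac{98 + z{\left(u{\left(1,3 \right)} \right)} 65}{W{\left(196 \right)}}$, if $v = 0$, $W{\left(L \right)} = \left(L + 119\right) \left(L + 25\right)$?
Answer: $- \frac{2047}{69615} \approx -0.029405$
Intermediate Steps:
$u{\left(A,F \right)} = 4 + \frac{F}{2}$
$W{\left(L \right)} = \left(25 + L\right) \left(119 + L\right)$ ($W{\left(L \right)} = \left(119 + L\right) \left(25 + L\right) = \left(25 + L\right) \left(119 + L\right)$)
$z{\left(f \right)} = - 6 f$ ($z{\left(f \right)} = - 3 \left(f + f\right) = - 3 \cdot 2 f = - 6 f$)
$\frac{98 + z{\left(u{\left(1,3 \right)} \right)} 65}{W{\left(196 \right)}} = \frac{98 + - 6 \left(4 + \frac{1}{2} \cdot 3\right) 65}{2975 + 196^{2} + 144 \cdot 196} = \frac{98 + - 6 \left(4 + \frac{3}{2}\right) 65}{2975 + 38416 + 28224} = \frac{98 + \left(-6\right) \frac{11}{2} \cdot 65}{69615} = \left(98 - 2145\right) \frac{1}{69615} = \left(-2047\right) \frac{1}{69615} = - \frac{2047}{69615}$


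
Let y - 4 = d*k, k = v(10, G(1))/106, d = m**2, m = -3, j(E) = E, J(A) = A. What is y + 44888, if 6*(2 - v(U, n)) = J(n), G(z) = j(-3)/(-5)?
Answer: 47585691/1060 ≈ 44892.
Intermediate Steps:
G(z) = 3/5 (G(z) = -3/(-5) = -3*(-1/5) = 3/5)
v(U, n) = 2 - n/6
d = 9 (d = (-3)**2 = 9)
k = 19/1060 (k = (2 - 1/6*3/5)/106 = (2 - 1/10)*(1/106) = (19/10)*(1/106) = 19/1060 ≈ 0.017925)
y = 4411/1060 (y = 4 + 9*(19/1060) = 4 + 171/1060 = 4411/1060 ≈ 4.1613)
y + 44888 = 4411/1060 + 44888 = 47585691/1060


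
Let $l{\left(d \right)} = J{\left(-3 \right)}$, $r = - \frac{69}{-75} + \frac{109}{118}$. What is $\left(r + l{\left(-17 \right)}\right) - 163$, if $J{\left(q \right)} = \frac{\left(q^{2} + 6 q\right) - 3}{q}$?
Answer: $- \frac{463611}{2950} \approx -157.16$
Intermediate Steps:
$r = \frac{5439}{2950}$ ($r = \left(-69\right) \left(- \frac{1}{75}\right) + 109 \cdot \frac{1}{118} = \frac{23}{25} + \frac{109}{118} = \frac{5439}{2950} \approx 1.8437$)
$J{\left(q \right)} = \frac{-3 + q^{2} + 6 q}{q}$
$l{\left(d \right)} = 4$ ($l{\left(d \right)} = 6 - 3 - \frac{3}{-3} = 6 - 3 - -1 = 6 - 3 + 1 = 4$)
$\left(r + l{\left(-17 \right)}\right) - 163 = \left(\frac{5439}{2950} + 4\right) - 163 = \frac{17239}{2950} - 163 = - \frac{463611}{2950}$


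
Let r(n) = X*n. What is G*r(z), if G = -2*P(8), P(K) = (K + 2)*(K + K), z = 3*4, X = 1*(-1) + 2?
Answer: -3840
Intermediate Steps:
X = 1 (X = -1 + 2 = 1)
z = 12
P(K) = 2*K*(2 + K) (P(K) = (2 + K)*(2*K) = 2*K*(2 + K))
G = -320 (G = -4*8*(2 + 8) = -4*8*10 = -2*160 = -320)
r(n) = n (r(n) = 1*n = n)
G*r(z) = -320*12 = -3840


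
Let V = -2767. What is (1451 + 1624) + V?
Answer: 308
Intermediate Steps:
(1451 + 1624) + V = (1451 + 1624) - 2767 = 3075 - 2767 = 308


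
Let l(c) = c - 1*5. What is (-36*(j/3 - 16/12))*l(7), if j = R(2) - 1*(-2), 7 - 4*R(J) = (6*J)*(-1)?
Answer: -66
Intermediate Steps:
R(J) = 7/4 + 3*J/2 (R(J) = 7/4 - 6*J*(-1)/4 = 7/4 - (-3)*J/2 = 7/4 + 3*J/2)
j = 27/4 (j = (7/4 + (3/2)*2) - 1*(-2) = (7/4 + 3) + 2 = 19/4 + 2 = 27/4 ≈ 6.7500)
l(c) = -5 + c (l(c) = c - 5 = -5 + c)
(-36*(j/3 - 16/12))*l(7) = (-36*((27/4)/3 - 16/12))*(-5 + 7) = -36*((27/4)*(1/3) - 16*1/12)*2 = -36*(9/4 - 4/3)*2 = -36*11/12*2 = -33*2 = -66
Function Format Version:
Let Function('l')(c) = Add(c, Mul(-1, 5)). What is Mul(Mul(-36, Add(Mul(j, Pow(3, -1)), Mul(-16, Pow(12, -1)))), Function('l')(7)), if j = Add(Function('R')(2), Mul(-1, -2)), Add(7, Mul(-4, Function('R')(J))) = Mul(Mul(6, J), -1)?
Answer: -66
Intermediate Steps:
Function('R')(J) = Add(Rational(7, 4), Mul(Rational(3, 2), J)) (Function('R')(J) = Add(Rational(7, 4), Mul(Rational(-1, 4), Mul(Mul(6, J), -1))) = Add(Rational(7, 4), Mul(Rational(-1, 4), Mul(-6, J))) = Add(Rational(7, 4), Mul(Rational(3, 2), J)))
j = Rational(27, 4) (j = Add(Add(Rational(7, 4), Mul(Rational(3, 2), 2)), Mul(-1, -2)) = Add(Add(Rational(7, 4), 3), 2) = Add(Rational(19, 4), 2) = Rational(27, 4) ≈ 6.7500)
Function('l')(c) = Add(-5, c) (Function('l')(c) = Add(c, -5) = Add(-5, c))
Mul(Mul(-36, Add(Mul(j, Pow(3, -1)), Mul(-16, Pow(12, -1)))), Function('l')(7)) = Mul(Mul(-36, Add(Mul(Rational(27, 4), Pow(3, -1)), Mul(-16, Pow(12, -1)))), Add(-5, 7)) = Mul(Mul(-36, Add(Mul(Rational(27, 4), Rational(1, 3)), Mul(-16, Rational(1, 12)))), 2) = Mul(Mul(-36, Add(Rational(9, 4), Rational(-4, 3))), 2) = Mul(Mul(-36, Rational(11, 12)), 2) = Mul(-33, 2) = -66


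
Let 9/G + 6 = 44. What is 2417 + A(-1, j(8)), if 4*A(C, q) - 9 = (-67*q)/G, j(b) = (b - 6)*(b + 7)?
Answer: 3571/12 ≈ 297.58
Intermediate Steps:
G = 9/38 (G = 9/(-6 + 44) = 9/38 ≈ 0.23684)
j(b) = (-6 + b)*(7 + b)
A(C, q) = 9/4 - 1273*q/18 (A(C, q) = 9/4 + ((-67*q)/(9/38))/4 = 9/4 + (-67*q*(38/9))/4 = 9/4 + (-2546*q/9)/4 = 9/4 - 1273*q/18)
2417 + A(-1, j(8)) = 2417 + (9/4 - 1273*(-42 + 8 + 8**2)/18) = 2417 + (9/4 - 1273*(-42 + 8 + 64)/18) = 2417 + (9/4 - 1273/18*30) = 2417 + (9/4 - 6365/3) = 2417 - 25433/12 = 3571/12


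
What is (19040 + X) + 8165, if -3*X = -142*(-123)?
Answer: 21383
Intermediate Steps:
X = -5822 (X = -(-142)*(-123)/3 = -1/3*17466 = -5822)
(19040 + X) + 8165 = (19040 - 5822) + 8165 = 13218 + 8165 = 21383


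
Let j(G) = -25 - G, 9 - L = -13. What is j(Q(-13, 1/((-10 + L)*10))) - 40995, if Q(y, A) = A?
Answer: -4922401/120 ≈ -41020.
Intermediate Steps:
L = 22 (L = 9 - 1*(-13) = 9 + 13 = 22)
j(Q(-13, 1/((-10 + L)*10))) - 40995 = (-25 - 1/((-10 + 22)*10)) - 40995 = (-25 - 1/(12*10)) - 40995 = (-25 - 1*1/120) - 40995 = (-25 - 1/120) - 40995 = -3001/120 - 40995 = -4922401/120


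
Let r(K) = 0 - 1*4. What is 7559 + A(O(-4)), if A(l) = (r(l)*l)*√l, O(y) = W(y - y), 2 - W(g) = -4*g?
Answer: 7559 - 8*√2 ≈ 7547.7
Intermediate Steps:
r(K) = -4 (r(K) = 0 - 4 = -4)
W(g) = 2 + 4*g (W(g) = 2 - (-4)*g = 2 + 4*g)
O(y) = 2 (O(y) = 2 + 4*(y - y) = 2 + 4*0 = 2 + 0 = 2)
A(l) = -4*l^(3/2) (A(l) = (-4*l)*√l = -4*l^(3/2))
7559 + A(O(-4)) = 7559 - 8*√2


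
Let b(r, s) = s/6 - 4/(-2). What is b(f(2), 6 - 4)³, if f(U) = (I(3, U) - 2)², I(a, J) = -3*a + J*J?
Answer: 343/27 ≈ 12.704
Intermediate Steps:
I(a, J) = J² - 3*a (I(a, J) = -3*a + J² = J² - 3*a)
f(U) = (-11 + U²)² (f(U) = ((U² - 3*3) - 2)² = ((U² - 9) - 2)² = ((-9 + U²) - 2)² = (-11 + U²)²)
b(r, s) = 2 + s/6 (b(r, s) = s*(⅙) - 4*(-½) = s/6 + 2 = 2 + s/6)
b(f(2), 6 - 4)³ = (2 + (6 - 4)/6)³ = (2 + (⅙)*2)³ = (2 + ⅓)³ = (7/3)³ = 343/27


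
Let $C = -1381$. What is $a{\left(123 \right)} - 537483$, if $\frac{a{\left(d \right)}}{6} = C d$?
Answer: $-1556661$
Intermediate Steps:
$a{\left(d \right)} = - 8286 d$ ($a{\left(d \right)} = 6 \left(- 1381 d\right) = - 8286 d$)
$a{\left(123 \right)} - 537483 = \left(-8286\right) 123 - 537483 = -1019178 - 537483 = -1556661$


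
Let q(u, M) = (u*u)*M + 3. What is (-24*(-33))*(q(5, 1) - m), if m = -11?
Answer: 30888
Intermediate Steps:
q(u, M) = 3 + M*u² (q(u, M) = u²*M + 3 = M*u² + 3 = 3 + M*u²)
(-24*(-33))*(q(5, 1) - m) = (-24*(-33))*((3 + 1*5²) - 1*(-11)) = 792*((3 + 1*25) + 11) = 792*((3 + 25) + 11) = 792*(28 + 11) = 792*39 = 30888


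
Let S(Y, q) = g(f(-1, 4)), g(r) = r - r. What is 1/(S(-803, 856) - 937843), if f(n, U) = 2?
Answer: -1/937843 ≈ -1.0663e-6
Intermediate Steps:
g(r) = 0
S(Y, q) = 0
1/(S(-803, 856) - 937843) = 1/(0 - 937843) = 1/(-937843) = -1/937843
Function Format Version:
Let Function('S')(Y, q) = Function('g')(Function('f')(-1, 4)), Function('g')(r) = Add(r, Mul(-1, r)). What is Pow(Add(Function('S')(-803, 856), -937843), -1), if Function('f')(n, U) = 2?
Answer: Rational(-1, 937843) ≈ -1.0663e-6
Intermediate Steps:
Function('g')(r) = 0
Function('S')(Y, q) = 0
Pow(Add(Function('S')(-803, 856), -937843), -1) = Pow(Add(0, -937843), -1) = Pow(-937843, -1) = Rational(-1, 937843)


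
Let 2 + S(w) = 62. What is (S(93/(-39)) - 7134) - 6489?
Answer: -13563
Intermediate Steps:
S(w) = 60 (S(w) = -2 + 62 = 60)
(S(93/(-39)) - 7134) - 6489 = (60 - 7134) - 6489 = -7074 - 6489 = -13563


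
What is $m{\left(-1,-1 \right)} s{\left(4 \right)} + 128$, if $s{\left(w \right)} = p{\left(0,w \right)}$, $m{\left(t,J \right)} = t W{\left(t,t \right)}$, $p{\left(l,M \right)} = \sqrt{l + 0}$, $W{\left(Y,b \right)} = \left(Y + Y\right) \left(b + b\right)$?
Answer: $128$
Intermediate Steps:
$W{\left(Y,b \right)} = 4 Y b$ ($W{\left(Y,b \right)} = 2 Y 2 b = 4 Y b$)
$p{\left(l,M \right)} = \sqrt{l}$
$m{\left(t,J \right)} = 4 t^{3}$ ($m{\left(t,J \right)} = t 4 t t = t 4 t^{2} = 4 t^{3}$)
$s{\left(w \right)} = 0$ ($s{\left(w \right)} = \sqrt{0} = 0$)
$m{\left(-1,-1 \right)} s{\left(4 \right)} + 128 = 4 \left(-1\right)^{3} \cdot 0 + 128 = 4 \left(-1\right) 0 + 128 = \left(-4\right) 0 + 128 = 0 + 128 = 128$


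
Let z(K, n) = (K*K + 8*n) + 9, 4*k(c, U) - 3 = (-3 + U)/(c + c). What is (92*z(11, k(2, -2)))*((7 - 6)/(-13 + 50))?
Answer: 12282/37 ≈ 331.95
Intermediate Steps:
k(c, U) = ¾ + (-3 + U)/(8*c) (k(c, U) = ¾ + ((-3 + U)/(c + c))/4 = ¾ + ((-3 + U)/((2*c)))/4 = ¾ + ((-3 + U)*(1/(2*c)))/4 = ¾ + ((-3 + U)/(2*c))/4 = ¾ + (-3 + U)/(8*c))
z(K, n) = 9 + K² + 8*n (z(K, n) = (K² + 8*n) + 9 = 9 + K² + 8*n)
(92*z(11, k(2, -2)))*((7 - 6)/(-13 + 50)) = (92*(9 + 11² + 8*((⅛)*(-3 - 2 + 6*2)/2)))*((7 - 6)/(-13 + 50)) = (92*(9 + 121 + 8*((⅛)*(½)*(-3 - 2 + 12))))*(1/37) = (92*(9 + 121 + 8*((⅛)*(½)*7)))*(1*(1/37)) = (92*(9 + 121 + 8*(7/16)))*(1/37) = (92*(9 + 121 + 7/2))*(1/37) = (92*(267/2))*(1/37) = 12282*(1/37) = 12282/37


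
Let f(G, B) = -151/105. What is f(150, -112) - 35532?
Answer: -3731011/105 ≈ -35533.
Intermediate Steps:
f(G, B) = -151/105 (f(G, B) = -151*1/105 = -151/105)
f(150, -112) - 35532 = -151/105 - 35532 = -3731011/105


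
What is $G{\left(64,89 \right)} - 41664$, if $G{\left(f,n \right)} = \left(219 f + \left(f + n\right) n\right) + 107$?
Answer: $-13924$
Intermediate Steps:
$G{\left(f,n \right)} = 107 + 219 f + n \left(f + n\right)$ ($G{\left(f,n \right)} = \left(219 f + n \left(f + n\right)\right) + 107 = 107 + 219 f + n \left(f + n\right)$)
$G{\left(64,89 \right)} - 41664 = \left(107 + 89^{2} + 219 \cdot 64 + 64 \cdot 89\right) - 41664 = \left(107 + 7921 + 14016 + 5696\right) - 41664 = 27740 - 41664 = -13924$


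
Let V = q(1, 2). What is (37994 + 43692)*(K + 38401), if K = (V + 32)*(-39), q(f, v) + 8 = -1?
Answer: 3063551744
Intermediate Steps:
q(f, v) = -9 (q(f, v) = -8 - 1 = -9)
V = -9
K = -897 (K = (-9 + 32)*(-39) = 23*(-39) = -897)
(37994 + 43692)*(K + 38401) = (37994 + 43692)*(-897 + 38401) = 81686*37504 = 3063551744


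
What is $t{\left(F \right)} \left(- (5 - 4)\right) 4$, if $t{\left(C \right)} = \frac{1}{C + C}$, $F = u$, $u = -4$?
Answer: $\frac{1}{2} \approx 0.5$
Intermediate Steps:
$F = -4$
$t{\left(C \right)} = \frac{1}{2 C}$
$t{\left(F \right)} \left(- (5 - 4)\right) 4 = \frac{1}{2 \left(-4\right)} \left(- (5 - 4)\right) 4 = \frac{1}{2} \left(- \frac{1}{4}\right) \left(\left(-1\right) 1\right) 4 = \left(- \frac{1}{8}\right) \left(-1\right) 4 = \frac{1}{8} \cdot 4 = \frac{1}{2}$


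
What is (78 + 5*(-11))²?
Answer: 529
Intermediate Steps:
(78 + 5*(-11))² = (78 - 55)² = 23² = 529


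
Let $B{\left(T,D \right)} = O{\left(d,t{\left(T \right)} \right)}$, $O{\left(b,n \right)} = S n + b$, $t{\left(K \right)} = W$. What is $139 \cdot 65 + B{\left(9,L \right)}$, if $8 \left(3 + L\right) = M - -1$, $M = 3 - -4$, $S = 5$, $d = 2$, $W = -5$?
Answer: $9012$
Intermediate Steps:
$t{\left(K \right)} = -5$
$O{\left(b,n \right)} = b + 5 n$ ($O{\left(b,n \right)} = 5 n + b = b + 5 n$)
$M = 7$ ($M = 3 + 4 = 7$)
$L = -2$ ($L = -3 + \frac{7 - -1}{8} = -3 + \frac{7 + 1}{8} = -3 + \frac{1}{8} \cdot 8 = -3 + 1 = -2$)
$B{\left(T,D \right)} = -23$ ($B{\left(T,D \right)} = 2 + 5 \left(-5\right) = 2 - 25 = -23$)
$139 \cdot 65 + B{\left(9,L \right)} = 139 \cdot 65 - 23 = 9035 - 23 = 9012$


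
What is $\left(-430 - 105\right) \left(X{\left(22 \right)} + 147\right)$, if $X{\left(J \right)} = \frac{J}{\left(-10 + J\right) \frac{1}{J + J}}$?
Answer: $- \frac{365405}{3} \approx -1.218 \cdot 10^{5}$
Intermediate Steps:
$X{\left(J \right)} = \frac{2 J^{2}}{-10 + J}$ ($X{\left(J \right)} = \frac{J}{\left(-10 + J\right) \frac{1}{2 J}} = \frac{J}{\frac{1}{2} \frac{1}{J} \left(-10 + J\right)} = J \frac{2 J}{-10 + J} = \frac{2 J^{2}}{-10 + J}$)
$\left(-430 - 105\right) \left(X{\left(22 \right)} + 147\right) = \left(-430 - 105\right) \left(\frac{2 \cdot 22^{2}}{-10 + 22} + 147\right) = - 535 \left(2 \cdot 484 \cdot \frac{1}{12} + 147\right) = - 535 \left(\frac{242}{3} + 147\right) = \left(-535\right) \frac{683}{3} = - \frac{365405}{3}$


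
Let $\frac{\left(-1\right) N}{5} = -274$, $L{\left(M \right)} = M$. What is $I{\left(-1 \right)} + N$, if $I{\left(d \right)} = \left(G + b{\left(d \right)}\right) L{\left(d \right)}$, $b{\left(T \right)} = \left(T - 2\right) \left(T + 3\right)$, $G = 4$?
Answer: $1372$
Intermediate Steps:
$b{\left(T \right)} = \left(-2 + T\right) \left(3 + T\right)$
$N = 1370$ ($N = \left(-5\right) \left(-274\right) = 1370$)
$I{\left(d \right)} = d \left(-2 + d + d^{2}\right)$ ($I{\left(d \right)} = \left(4 + \left(-6 + d + d^{2}\right)\right) d = \left(-2 + d + d^{2}\right) d = d \left(-2 + d + d^{2}\right)$)
$I{\left(-1 \right)} + N = - (-2 - 1 + \left(-1\right)^{2}) + 1370 = - (-2 - 1 + 1) + 1370 = \left(-1\right) \left(-2\right) + 1370 = 2 + 1370 = 1372$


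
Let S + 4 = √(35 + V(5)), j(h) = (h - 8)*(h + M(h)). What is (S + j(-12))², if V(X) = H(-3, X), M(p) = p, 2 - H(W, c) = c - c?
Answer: (476 + √37)² ≈ 2.3240e+5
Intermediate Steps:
H(W, c) = 2 (H(W, c) = 2 - (c - c) = 2 - 1*0 = 2 + 0 = 2)
V(X) = 2
j(h) = 2*h*(-8 + h) (j(h) = (h - 8)*(h + h) = (-8 + h)*(2*h) = 2*h*(-8 + h))
S = -4 + √37 (S = -4 + √(35 + 2) = -4 + √37 ≈ 2.0828)
(S + j(-12))² = ((-4 + √37) + 2*(-12)*(-8 - 12))² = ((-4 + √37) + 2*(-12)*(-20))² = ((-4 + √37) + 480)² = (476 + √37)²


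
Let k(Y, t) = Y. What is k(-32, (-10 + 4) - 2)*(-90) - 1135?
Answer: 1745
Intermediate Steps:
k(-32, (-10 + 4) - 2)*(-90) - 1135 = -32*(-90) - 1135 = 2880 - 1135 = 1745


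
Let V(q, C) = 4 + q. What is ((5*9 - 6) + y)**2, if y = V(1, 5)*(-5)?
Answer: 196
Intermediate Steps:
y = -25 (y = (4 + 1)*(-5) = 5*(-5) = -25)
((5*9 - 6) + y)**2 = ((5*9 - 6) - 25)**2 = ((45 - 6) - 25)**2 = (39 - 25)**2 = 14**2 = 196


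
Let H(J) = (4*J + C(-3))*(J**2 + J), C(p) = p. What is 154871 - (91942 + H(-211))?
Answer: 37593499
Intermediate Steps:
H(J) = (-3 + 4*J)*(J + J**2) (H(J) = (4*J - 3)*(J**2 + J) = (-3 + 4*J)*(J + J**2))
154871 - (91942 + H(-211)) = 154871 - (91942 - 211*(-3 - 211 + 4*(-211)**2)) = 154871 - (91942 - 211*(-3 - 211 + 4*44521)) = 154871 - (91942 - 211*(-3 - 211 + 178084)) = 154871 - (91942 - 211*177870) = 154871 - (91942 - 37530570) = 154871 - 1*(-37438628) = 154871 + 37438628 = 37593499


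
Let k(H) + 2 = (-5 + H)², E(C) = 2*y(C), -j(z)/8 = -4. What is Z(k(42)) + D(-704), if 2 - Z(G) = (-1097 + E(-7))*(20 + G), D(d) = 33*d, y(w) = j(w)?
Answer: 1409541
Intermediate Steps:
j(z) = 32 (j(z) = -8*(-4) = 32)
y(w) = 32
E(C) = 64 (E(C) = 2*32 = 64)
k(H) = -2 + (-5 + H)²
Z(G) = 20662 + 1033*G (Z(G) = 2 - (-1097 + 64)*(20 + G) = 2 - (-1033)*(20 + G) = 2 - (-20660 - 1033*G) = 2 + (20660 + 1033*G) = 20662 + 1033*G)
Z(k(42)) + D(-704) = (20662 + 1033*(-2 + (-5 + 42)²)) + 33*(-704) = (20662 + 1033*(-2 + 37²)) - 23232 = (20662 + 1033*(-2 + 1369)) - 23232 = (20662 + 1033*1367) - 23232 = (20662 + 1412111) - 23232 = 1432773 - 23232 = 1409541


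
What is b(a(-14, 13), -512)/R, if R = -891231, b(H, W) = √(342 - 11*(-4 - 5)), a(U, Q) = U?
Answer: -7/297077 ≈ -2.3563e-5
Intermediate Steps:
b(H, W) = 21 (b(H, W) = √(342 - 11*(-9)) = √(342 + 99) = √441 = 21)
b(a(-14, 13), -512)/R = 21/(-891231) = 21*(-1/891231) = -7/297077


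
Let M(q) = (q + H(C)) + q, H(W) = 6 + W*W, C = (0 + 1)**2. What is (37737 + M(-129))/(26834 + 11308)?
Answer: 18743/19071 ≈ 0.98280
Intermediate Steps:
C = 1 (C = 1**2 = 1)
H(W) = 6 + W**2
M(q) = 7 + 2*q (M(q) = (q + (6 + 1**2)) + q = (q + (6 + 1)) + q = (q + 7) + q = (7 + q) + q = 7 + 2*q)
(37737 + M(-129))/(26834 + 11308) = (37737 + (7 + 2*(-129)))/(26834 + 11308) = (37737 + (7 - 258))/38142 = (37737 - 251)*(1/38142) = 37486*(1/38142) = 18743/19071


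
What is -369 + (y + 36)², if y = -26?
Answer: -269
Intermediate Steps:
-369 + (y + 36)² = -369 + (-26 + 36)² = -369 + 10² = -369 + 100 = -269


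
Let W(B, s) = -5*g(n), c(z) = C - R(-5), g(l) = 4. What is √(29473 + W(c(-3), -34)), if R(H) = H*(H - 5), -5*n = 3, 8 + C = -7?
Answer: √29453 ≈ 171.62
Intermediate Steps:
C = -15 (C = -8 - 7 = -15)
n = -⅗ (n = -⅕*3 = -⅗ ≈ -0.60000)
R(H) = H*(-5 + H)
c(z) = -65 (c(z) = -15 - (-5)*(-5 - 5) = -15 - (-5)*(-10) = -15 - 1*50 = -15 - 50 = -65)
W(B, s) = -20 (W(B, s) = -5*4 = -20)
√(29473 + W(c(-3), -34)) = √(29473 - 20) = √29453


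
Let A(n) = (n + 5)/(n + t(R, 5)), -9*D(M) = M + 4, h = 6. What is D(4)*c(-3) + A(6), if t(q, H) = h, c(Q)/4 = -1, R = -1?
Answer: 161/36 ≈ 4.4722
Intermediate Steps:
c(Q) = -4 (c(Q) = 4*(-1) = -4)
D(M) = -4/9 - M/9 (D(M) = -(M + 4)/9 = -(4 + M)/9 = -4/9 - M/9)
t(q, H) = 6
A(n) = (5 + n)/(6 + n) (A(n) = (n + 5)/(n + 6) = (5 + n)/(6 + n))
D(4)*c(-3) + A(6) = (-4/9 - 1/9*4)*(-4) + (5 + 6)/(6 + 6) = (-4/9 - 4/9)*(-4) + 11/12 = -8/9*(-4) + (1/12)*11 = 32/9 + 11/12 = 161/36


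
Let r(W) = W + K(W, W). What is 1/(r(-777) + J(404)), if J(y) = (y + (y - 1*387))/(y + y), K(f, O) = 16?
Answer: -808/614467 ≈ -0.0013150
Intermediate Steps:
J(y) = (-387 + 2*y)/(2*y) (J(y) = (y + (y - 387))/((2*y)) = (y + (-387 + y))*(1/(2*y)) = (-387 + 2*y)*(1/(2*y)) = (-387 + 2*y)/(2*y))
r(W) = 16 + W (r(W) = W + 16 = 16 + W)
1/(r(-777) + J(404)) = 1/((16 - 777) + (-387/2 + 404)/404) = 1/(-761 + (1/404)*(421/2)) = 1/(-761 + 421/808) = 1/(-614467/808) = -808/614467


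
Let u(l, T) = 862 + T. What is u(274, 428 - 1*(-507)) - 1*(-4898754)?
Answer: 4900551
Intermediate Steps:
u(274, 428 - 1*(-507)) - 1*(-4898754) = (862 + (428 - 1*(-507))) - 1*(-4898754) = (862 + (428 + 507)) + 4898754 = (862 + 935) + 4898754 = 1797 + 4898754 = 4900551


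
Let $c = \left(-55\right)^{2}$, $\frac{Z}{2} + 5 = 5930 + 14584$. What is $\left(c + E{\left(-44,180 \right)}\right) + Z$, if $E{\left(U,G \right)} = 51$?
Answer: $44094$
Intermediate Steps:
$Z = 41018$ ($Z = -10 + 2 \left(5930 + 14584\right) = -10 + 2 \cdot 20514 = -10 + 41028 = 41018$)
$c = 3025$
$\left(c + E{\left(-44,180 \right)}\right) + Z = \left(3025 + 51\right) + 41018 = 3076 + 41018 = 44094$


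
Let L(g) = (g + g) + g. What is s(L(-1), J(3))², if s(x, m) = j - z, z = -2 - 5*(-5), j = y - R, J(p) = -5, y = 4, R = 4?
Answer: 529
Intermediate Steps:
j = 0 (j = 4 - 1*4 = 4 - 4 = 0)
L(g) = 3*g (L(g) = 2*g + g = 3*g)
z = 23 (z = -2 + 25 = 23)
s(x, m) = -23 (s(x, m) = 0 - 1*23 = 0 - 23 = -23)
s(L(-1), J(3))² = (-23)² = 529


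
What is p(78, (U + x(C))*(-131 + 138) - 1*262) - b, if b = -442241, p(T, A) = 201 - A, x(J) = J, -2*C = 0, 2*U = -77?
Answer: 885947/2 ≈ 4.4297e+5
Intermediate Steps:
U = -77/2 (U = (½)*(-77) = -77/2 ≈ -38.500)
C = 0 (C = -½*0 = 0)
p(78, (U + x(C))*(-131 + 138) - 1*262) - b = (201 - ((-77/2 + 0)*(-131 + 138) - 1*262)) - 1*(-442241) = (201 - (-77/2*7 - 262)) + 442241 = (201 - (-539/2 - 262)) + 442241 = (201 - 1*(-1063/2)) + 442241 = (201 + 1063/2) + 442241 = 1465/2 + 442241 = 885947/2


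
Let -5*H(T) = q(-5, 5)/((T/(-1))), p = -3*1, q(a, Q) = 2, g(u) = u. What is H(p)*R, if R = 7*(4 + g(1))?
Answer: -14/3 ≈ -4.6667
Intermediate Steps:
p = -3
H(T) = 2/(5*T) (H(T) = -2/(5*(T/(-1))) = -2/(5*(T*(-1))) = -2/(5*((-T))) = -2*(-1/T)/5 = -(-2)/(5*T) = 2/(5*T))
R = 35 (R = 7*(4 + 1) = 7*5 = 35)
H(p)*R = ((2/5)/(-3))*35 = ((2/5)*(-1/3))*35 = -2/15*35 = -14/3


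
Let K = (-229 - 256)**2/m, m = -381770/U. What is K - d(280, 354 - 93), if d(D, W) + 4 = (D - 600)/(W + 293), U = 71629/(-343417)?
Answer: 34181990538109/7263289468186 ≈ 4.7061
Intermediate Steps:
U = -71629/343417 (U = 71629*(-1/343417) = -71629/343417 ≈ -0.20858)
d(D, W) = -4 + (-600 + D)/(293 + W) (d(D, W) = -4 + (D - 600)/(W + 293) = -4 + (-600 + D)/(293 + W))
m = 131106308090/71629 (m = -381770/(-71629/343417) = -381770*(-343417/71629) = 131106308090/71629 ≈ 1.8304e+6)
K = 3369786305/26221261618 (K = (-229 - 256)**2/(131106308090/71629) = (-485)**2*(71629/131106308090) = 235225*(71629/131106308090) = 3369786305/26221261618 ≈ 0.12851)
K - d(280, 354 - 93) = 3369786305/26221261618 - (-1772 + 280 - 4*(354 - 93))/(293 + (354 - 93)) = 3369786305/26221261618 - (-1772 + 280 - 4*261)/(293 + 261) = 3369786305/26221261618 - (-1772 + 280 - 1044)/554 = 3369786305/26221261618 - (-2536)/554 = 3369786305/26221261618 - 1*(-1268/277) = 3369786305/26221261618 + 1268/277 = 34181990538109/7263289468186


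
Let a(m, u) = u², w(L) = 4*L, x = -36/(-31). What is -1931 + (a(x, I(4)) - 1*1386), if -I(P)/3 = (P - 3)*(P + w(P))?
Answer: 283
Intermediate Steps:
x = 36/31 (x = -36*(-1/31) = 36/31 ≈ 1.1613)
I(P) = -15*P*(-3 + P) (I(P) = -3*(P - 3)*(P + 4*P) = -3*(-3 + P)*5*P = -15*P*(-3 + P))
-1931 + (a(x, I(4)) - 1*1386) = -1931 + ((15*4*(3 - 1*4))² - 1*1386) = -1931 + ((15*4*(3 - 4))² - 1386) = -1931 + ((15*4*(-1))² - 1386) = -1931 + ((-60)² - 1386) = -1931 + (3600 - 1386) = -1931 + 2214 = 283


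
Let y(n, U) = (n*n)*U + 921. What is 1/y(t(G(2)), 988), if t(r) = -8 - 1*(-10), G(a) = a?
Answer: 1/4873 ≈ 0.00020521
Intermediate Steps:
t(r) = 2 (t(r) = -8 + 10 = 2)
y(n, U) = 921 + U*n**2 (y(n, U) = n**2*U + 921 = U*n**2 + 921 = 921 + U*n**2)
1/y(t(G(2)), 988) = 1/(921 + 988*2**2) = 1/(921 + 988*4) = 1/(921 + 3952) = 1/4873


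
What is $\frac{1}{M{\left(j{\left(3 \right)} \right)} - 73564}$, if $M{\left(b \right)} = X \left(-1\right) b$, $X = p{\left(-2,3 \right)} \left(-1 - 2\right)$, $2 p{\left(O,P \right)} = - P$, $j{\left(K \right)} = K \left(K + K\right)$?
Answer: $- \frac{1}{73645} \approx -1.3579 \cdot 10^{-5}$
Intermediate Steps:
$j{\left(K \right)} = 2 K^{2}$ ($j{\left(K \right)} = K 2 K = 2 K^{2}$)
$p{\left(O,P \right)} = - \frac{P}{2}$ ($p{\left(O,P \right)} = \frac{\left(-1\right) P}{2} = - \frac{P}{2}$)
$X = \frac{9}{2}$ ($X = \left(- \frac{1}{2}\right) 3 \left(-1 - 2\right) = \left(- \frac{3}{2}\right) \left(-3\right) = \frac{9}{2} \approx 4.5$)
$M{\left(b \right)} = - \frac{9 b}{2}$ ($M{\left(b \right)} = \frac{9}{2} \left(-1\right) b = - \frac{9 b}{2}$)
$\frac{1}{M{\left(j{\left(3 \right)} \right)} - 73564} = \frac{1}{- \frac{9 \cdot 2 \cdot 3^{2}}{2} - 73564} = \frac{1}{- \frac{9 \cdot 2 \cdot 9}{2} - 73564} = \frac{1}{\left(- \frac{9}{2}\right) 18 - 73564} = \frac{1}{-81 - 73564} = \frac{1}{-73645} = - \frac{1}{73645}$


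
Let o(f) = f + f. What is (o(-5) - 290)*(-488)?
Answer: 146400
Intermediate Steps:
o(f) = 2*f
(o(-5) - 290)*(-488) = (2*(-5) - 290)*(-488) = (-10 - 290)*(-488) = -300*(-488) = 146400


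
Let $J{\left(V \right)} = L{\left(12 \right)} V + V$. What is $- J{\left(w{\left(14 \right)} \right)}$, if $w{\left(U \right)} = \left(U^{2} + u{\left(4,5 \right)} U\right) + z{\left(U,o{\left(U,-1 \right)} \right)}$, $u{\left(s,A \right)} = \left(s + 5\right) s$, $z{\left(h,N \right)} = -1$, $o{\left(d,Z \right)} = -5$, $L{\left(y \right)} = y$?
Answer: $-9087$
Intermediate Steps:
$u{\left(s,A \right)} = s \left(5 + s\right)$ ($u{\left(s,A \right)} = \left(5 + s\right) s = s \left(5 + s\right)$)
$w{\left(U \right)} = -1 + U^{2} + 36 U$ ($w{\left(U \right)} = \left(U^{2} + 4 \left(5 + 4\right) U\right) - 1 = \left(U^{2} + 4 \cdot 9 U\right) - 1 = \left(U^{2} + 36 U\right) - 1 = -1 + U^{2} + 36 U$)
$J{\left(V \right)} = 13 V$ ($J{\left(V \right)} = 12 V + V = 13 V$)
$- J{\left(w{\left(14 \right)} \right)} = - 13 \left(-1 + 14^{2} + 36 \cdot 14\right) = - 13 \left(-1 + 196 + 504\right) = - 13 \cdot 699 = \left(-1\right) 9087 = -9087$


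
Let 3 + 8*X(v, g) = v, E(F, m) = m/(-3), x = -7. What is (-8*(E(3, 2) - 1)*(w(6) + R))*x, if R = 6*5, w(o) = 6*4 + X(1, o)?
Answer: -15050/3 ≈ -5016.7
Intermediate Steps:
E(F, m) = -m/3 (E(F, m) = m*(-⅓) = -m/3)
X(v, g) = -3/8 + v/8
w(o) = 95/4 (w(o) = 6*4 + (-3/8 + (⅛)*1) = 24 + (-3/8 + ⅛) = 24 - ¼ = 95/4)
R = 30
(-8*(E(3, 2) - 1)*(w(6) + R))*x = -8*(-⅓*2 - 1)*(95/4 + 30)*(-7) = -8*(-⅔ - 1)*215/4*(-7) = -(-40)*215/(3*4)*(-7) = -8*(-1075/12)*(-7) = (2150/3)*(-7) = -15050/3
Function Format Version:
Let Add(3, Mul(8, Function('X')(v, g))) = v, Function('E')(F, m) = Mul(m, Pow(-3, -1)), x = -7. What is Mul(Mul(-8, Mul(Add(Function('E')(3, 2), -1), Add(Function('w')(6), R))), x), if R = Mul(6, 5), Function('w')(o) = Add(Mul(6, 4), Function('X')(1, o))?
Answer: Rational(-15050, 3) ≈ -5016.7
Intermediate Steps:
Function('E')(F, m) = Mul(Rational(-1, 3), m) (Function('E')(F, m) = Mul(m, Rational(-1, 3)) = Mul(Rational(-1, 3), m))
Function('X')(v, g) = Add(Rational(-3, 8), Mul(Rational(1, 8), v))
Function('w')(o) = Rational(95, 4) (Function('w')(o) = Add(Mul(6, 4), Add(Rational(-3, 8), Mul(Rational(1, 8), 1))) = Add(24, Add(Rational(-3, 8), Rational(1, 8))) = Add(24, Rational(-1, 4)) = Rational(95, 4))
R = 30
Mul(Mul(-8, Mul(Add(Function('E')(3, 2), -1), Add(Function('w')(6), R))), x) = Mul(Mul(-8, Mul(Add(Mul(Rational(-1, 3), 2), -1), Add(Rational(95, 4), 30))), -7) = Mul(Mul(-8, Mul(Add(Rational(-2, 3), -1), Rational(215, 4))), -7) = Mul(Mul(-8, Mul(Rational(-5, 3), Rational(215, 4))), -7) = Mul(Mul(-8, Rational(-1075, 12)), -7) = Mul(Rational(2150, 3), -7) = Rational(-15050, 3)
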